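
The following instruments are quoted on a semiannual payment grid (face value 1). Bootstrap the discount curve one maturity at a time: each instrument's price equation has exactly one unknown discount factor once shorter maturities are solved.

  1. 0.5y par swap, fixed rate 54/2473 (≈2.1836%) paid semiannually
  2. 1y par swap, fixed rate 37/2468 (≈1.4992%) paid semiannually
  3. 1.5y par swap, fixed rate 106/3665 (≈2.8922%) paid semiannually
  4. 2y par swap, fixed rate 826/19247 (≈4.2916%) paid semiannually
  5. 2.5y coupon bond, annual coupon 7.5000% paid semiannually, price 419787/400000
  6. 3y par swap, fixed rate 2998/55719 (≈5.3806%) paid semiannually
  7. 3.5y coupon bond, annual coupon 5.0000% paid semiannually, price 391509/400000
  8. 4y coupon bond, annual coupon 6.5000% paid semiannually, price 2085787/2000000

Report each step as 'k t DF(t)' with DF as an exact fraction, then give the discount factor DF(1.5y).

step 1 [0.5y] swap r/2=27/2473: DF=(1 − 27/2473·(0))/(1+27/2473) = 2473/2500 ≈ 0.989200
step 2 [1y] swap r/2=37/4936: DF=(1 − 37/4936·(0.989200))/(1+37/4936) = 2463/2500 ≈ 0.985200
step 3 [1.5y] swap r/2=53/3665: DF=(1 − 53/3665·(0.989200+0.985200))/(1+53/3665) = 1197/1250 ≈ 0.957600
step 4 [2y] swap r/2=413/19247: DF=(1 − 413/19247·(0.989200+0.985200+0.957600))/(1+413/19247) = 4587/5000 ≈ 0.917400
step 5 [2.5y] bond c/2=3/80: DF=(419787/400000 − 3/80·(0.989200+0.985200+0.957600+0.917400))/(1+3/80) = 2181/2500 ≈ 0.872400
step 6 [3y] swap r/2=1499/55719: DF=(1 − 1499/55719·(0.989200+0.985200+0.957600+0.917400+0.872400))/(1+1499/55719) = 8501/10000 ≈ 0.850100
step 7 [3.5y] bond c/2=1/40: DF=(391509/400000 − 1/40·(0.989200+0.985200+0.957600+0.917400+0.872400+0.850100))/(1+1/40) = 819/1000 ≈ 0.819000
step 8 [4y] bond c/2=13/400: DF=(2085787/2000000 − 13/400·(0.989200+0.985200+0.957600+0.917400+0.872400+0.850100+0.819000))/(1+13/400) = 8089/10000 ≈ 0.808900

1 1/2 2473/2500
2 1 2463/2500
3 3/2 1197/1250
4 2 4587/5000
5 5/2 2181/2500
6 3 8501/10000
7 7/2 819/1000
8 4 8089/10000
DF(1.5y) = 1197/1250 ≈ 0.957600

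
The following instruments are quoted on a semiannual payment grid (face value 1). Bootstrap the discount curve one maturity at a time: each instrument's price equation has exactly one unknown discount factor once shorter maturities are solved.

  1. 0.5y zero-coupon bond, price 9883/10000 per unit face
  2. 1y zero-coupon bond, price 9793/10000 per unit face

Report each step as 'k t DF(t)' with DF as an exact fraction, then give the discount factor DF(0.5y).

step 1 [0.5y] zero: DF = P = 9883/10000 ≈ 0.988300
step 2 [1y] zero: DF = P = 9793/10000 ≈ 0.979300

1 1/2 9883/10000
2 1 9793/10000
DF(0.5y) = 9883/10000 ≈ 0.988300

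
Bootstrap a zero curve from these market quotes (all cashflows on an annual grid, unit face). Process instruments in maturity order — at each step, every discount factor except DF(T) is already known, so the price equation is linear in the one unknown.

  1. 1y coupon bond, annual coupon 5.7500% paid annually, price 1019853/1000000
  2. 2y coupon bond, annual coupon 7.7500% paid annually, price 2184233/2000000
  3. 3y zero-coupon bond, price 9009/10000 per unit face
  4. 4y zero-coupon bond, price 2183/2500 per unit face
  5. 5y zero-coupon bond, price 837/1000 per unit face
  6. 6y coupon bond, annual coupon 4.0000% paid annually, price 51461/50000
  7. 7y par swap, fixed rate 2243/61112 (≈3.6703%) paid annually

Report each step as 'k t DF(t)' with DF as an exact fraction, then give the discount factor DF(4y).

1 1 2411/2500
2 2 4721/5000
3 3 9009/10000
4 4 2183/2500
5 5 837/1000
6 6 4079/5000
7 7 7757/10000
DF(4y) = 2183/2500 ≈ 0.873200

step 1 [1y] bond c/1=23/400: DF=(1019853/1000000 − 23/400·(0))/(1+23/400) = 2411/2500 ≈ 0.964400
step 2 [2y] bond c/1=31/400: DF=(2184233/2000000 − 31/400·(0.964400))/(1+31/400) = 4721/5000 ≈ 0.944200
step 3 [3y] zero: DF = P = 9009/10000 ≈ 0.900900
step 4 [4y] zero: DF = P = 2183/2500 ≈ 0.873200
step 5 [5y] zero: DF = P = 837/1000 ≈ 0.837000
step 6 [6y] bond c/1=1/25: DF=(51461/50000 − 1/25·(0.964400+0.944200+0.900900+0.873200+0.837000))/(1+1/25) = 4079/5000 ≈ 0.815800
step 7 [7y] swap r/1=2243/61112: DF=(1 − 2243/61112·(0.964400+0.944200+0.900900+0.873200+0.837000+0.815800))/(1+2243/61112) = 7757/10000 ≈ 0.775700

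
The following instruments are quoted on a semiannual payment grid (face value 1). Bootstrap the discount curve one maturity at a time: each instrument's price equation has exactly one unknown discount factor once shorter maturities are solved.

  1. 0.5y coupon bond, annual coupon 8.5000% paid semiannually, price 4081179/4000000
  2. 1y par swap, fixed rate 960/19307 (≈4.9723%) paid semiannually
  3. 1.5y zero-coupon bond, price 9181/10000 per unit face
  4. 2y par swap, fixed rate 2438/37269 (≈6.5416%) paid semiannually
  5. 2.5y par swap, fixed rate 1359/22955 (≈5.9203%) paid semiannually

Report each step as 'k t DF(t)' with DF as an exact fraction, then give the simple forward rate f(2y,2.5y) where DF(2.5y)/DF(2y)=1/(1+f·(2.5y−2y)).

step 1 [0.5y] bond c/2=17/400: DF=(4081179/4000000 − 17/400·(0))/(1+17/400) = 9787/10000 ≈ 0.978700
step 2 [1y] swap r/2=480/19307: DF=(1 − 480/19307·(0.978700))/(1+480/19307) = 119/125 ≈ 0.952000
step 3 [1.5y] zero: DF = P = 9181/10000 ≈ 0.918100
step 4 [2y] swap r/2=1219/37269: DF=(1 − 1219/37269·(0.978700+0.952000+0.918100))/(1+1219/37269) = 8781/10000 ≈ 0.878100
step 5 [2.5y] swap r/2=1359/45910: DF=(1 − 1359/45910·(0.978700+0.952000+0.918100+0.878100))/(1+1359/45910) = 8641/10000 ≈ 0.864100

1 1/2 9787/10000
2 1 119/125
3 3/2 9181/10000
4 2 8781/10000
5 5/2 8641/10000
f(2y,2.5y) = ((8781/10000)/(8641/10000) − 1)/(1/2) = 280/8641 ≈ 3.2404%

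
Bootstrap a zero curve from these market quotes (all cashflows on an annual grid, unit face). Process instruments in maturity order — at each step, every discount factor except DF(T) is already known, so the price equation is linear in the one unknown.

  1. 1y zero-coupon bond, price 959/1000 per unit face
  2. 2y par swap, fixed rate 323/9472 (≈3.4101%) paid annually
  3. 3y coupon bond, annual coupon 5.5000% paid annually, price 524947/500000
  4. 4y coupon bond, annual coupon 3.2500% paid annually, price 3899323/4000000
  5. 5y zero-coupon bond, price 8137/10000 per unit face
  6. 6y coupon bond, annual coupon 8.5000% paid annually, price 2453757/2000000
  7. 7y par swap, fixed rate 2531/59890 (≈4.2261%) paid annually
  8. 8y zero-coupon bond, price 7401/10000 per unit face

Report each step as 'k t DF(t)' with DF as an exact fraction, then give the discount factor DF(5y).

step 1 [1y] zero: DF = P = 959/1000 ≈ 0.959000
step 2 [2y] swap r/1=323/9472: DF=(1 − 323/9472·(0.959000))/(1+323/9472) = 4677/5000 ≈ 0.935400
step 3 [3y] bond c/1=11/200: DF=(524947/500000 − 11/200·(0.959000+0.935400))/(1+11/200) = 2241/2500 ≈ 0.896400
step 4 [4y] bond c/1=13/400: DF=(3899323/4000000 − 13/400·(0.959000+0.935400+0.896400))/(1+13/400) = 8563/10000 ≈ 0.856300
step 5 [5y] zero: DF = P = 8137/10000 ≈ 0.813700
step 6 [6y] bond c/1=17/200: DF=(2453757/2000000 − 17/200·(0.959000+0.935400+0.896400+0.856300+0.813700))/(1+17/200) = 7813/10000 ≈ 0.781300
step 7 [7y] swap r/1=2531/59890: DF=(1 − 2531/59890·(0.959000+0.935400+0.896400+0.856300+0.813700+0.781300))/(1+2531/59890) = 7469/10000 ≈ 0.746900
step 8 [8y] zero: DF = P = 7401/10000 ≈ 0.740100

1 1 959/1000
2 2 4677/5000
3 3 2241/2500
4 4 8563/10000
5 5 8137/10000
6 6 7813/10000
7 7 7469/10000
8 8 7401/10000
DF(5y) = 8137/10000 ≈ 0.813700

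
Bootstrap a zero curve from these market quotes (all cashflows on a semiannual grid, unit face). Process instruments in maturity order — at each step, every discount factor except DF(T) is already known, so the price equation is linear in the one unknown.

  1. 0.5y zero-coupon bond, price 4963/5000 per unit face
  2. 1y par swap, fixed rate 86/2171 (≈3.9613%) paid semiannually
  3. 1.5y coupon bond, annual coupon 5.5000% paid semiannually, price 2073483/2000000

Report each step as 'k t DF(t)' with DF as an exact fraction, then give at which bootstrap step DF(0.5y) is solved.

step 1 [0.5y] zero: DF = P = 4963/5000 ≈ 0.992600
step 2 [1y] swap r/2=43/2171: DF=(1 − 43/2171·(0.992600))/(1+43/2171) = 9613/10000 ≈ 0.961300
step 3 [1.5y] bond c/2=11/400: DF=(2073483/2000000 − 11/400·(0.992600+0.961300))/(1+11/400) = 9567/10000 ≈ 0.956700

1 1/2 4963/5000
2 1 9613/10000
3 3/2 9567/10000
DF(0.5y) is solved at step 1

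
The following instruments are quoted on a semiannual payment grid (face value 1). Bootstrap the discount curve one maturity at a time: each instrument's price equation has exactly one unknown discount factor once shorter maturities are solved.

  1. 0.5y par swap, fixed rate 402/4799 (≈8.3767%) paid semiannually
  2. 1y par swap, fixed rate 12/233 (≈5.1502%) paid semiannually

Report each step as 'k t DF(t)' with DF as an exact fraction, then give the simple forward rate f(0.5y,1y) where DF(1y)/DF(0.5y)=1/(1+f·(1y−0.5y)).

step 1 [0.5y] swap r/2=201/4799: DF=(1 − 201/4799·(0))/(1+201/4799) = 4799/5000 ≈ 0.959800
step 2 [1y] swap r/2=6/233: DF=(1 − 6/233·(0.959800))/(1+6/233) = 2377/2500 ≈ 0.950800

1 1/2 4799/5000
2 1 2377/2500
f(0.5y,1y) = ((4799/5000)/(2377/2500) − 1)/(1/2) = 45/2377 ≈ 1.8931%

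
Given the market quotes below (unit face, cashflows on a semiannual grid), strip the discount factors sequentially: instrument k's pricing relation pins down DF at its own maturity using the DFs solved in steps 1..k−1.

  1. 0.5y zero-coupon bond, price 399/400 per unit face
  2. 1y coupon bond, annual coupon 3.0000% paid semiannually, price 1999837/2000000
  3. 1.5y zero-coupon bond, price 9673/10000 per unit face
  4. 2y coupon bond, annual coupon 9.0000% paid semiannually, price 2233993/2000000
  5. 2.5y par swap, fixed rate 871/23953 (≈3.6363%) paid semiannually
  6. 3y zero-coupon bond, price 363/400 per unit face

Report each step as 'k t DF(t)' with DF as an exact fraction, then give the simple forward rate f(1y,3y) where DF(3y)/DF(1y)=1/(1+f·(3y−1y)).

step 1 [0.5y] zero: DF = P = 399/400 ≈ 0.997500
step 2 [1y] bond c/2=3/200: DF=(1999837/2000000 − 3/200·(0.997500))/(1+3/200) = 1213/1250 ≈ 0.970400
step 3 [1.5y] zero: DF = P = 9673/10000 ≈ 0.967300
step 4 [2y] bond c/2=9/200: DF=(2233993/2000000 − 9/200·(0.997500+0.970400+0.967300))/(1+9/200) = 377/400 ≈ 0.942500
step 5 [2.5y] swap r/2=871/47906: DF=(1 − 871/47906·(0.997500+0.970400+0.967300+0.942500))/(1+871/47906) = 9129/10000 ≈ 0.912900
step 6 [3y] zero: DF = P = 363/400 ≈ 0.907500

1 1/2 399/400
2 1 1213/1250
3 3/2 9673/10000
4 2 377/400
5 5/2 9129/10000
6 3 363/400
f(1y,3y) = ((1213/1250)/(363/400) − 1)/(2) = 629/18150 ≈ 3.4656%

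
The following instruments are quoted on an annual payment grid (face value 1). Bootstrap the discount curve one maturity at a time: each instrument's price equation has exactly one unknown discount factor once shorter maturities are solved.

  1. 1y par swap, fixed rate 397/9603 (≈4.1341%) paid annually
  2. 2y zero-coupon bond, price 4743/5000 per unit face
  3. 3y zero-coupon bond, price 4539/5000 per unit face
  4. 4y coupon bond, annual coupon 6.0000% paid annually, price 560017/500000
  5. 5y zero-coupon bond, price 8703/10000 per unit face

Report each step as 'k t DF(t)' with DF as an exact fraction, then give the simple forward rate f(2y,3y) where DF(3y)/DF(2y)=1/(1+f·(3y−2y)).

step 1 [1y] swap r/1=397/9603: DF=(1 − 397/9603·(0))/(1+397/9603) = 9603/10000 ≈ 0.960300
step 2 [2y] zero: DF = P = 4743/5000 ≈ 0.948600
step 3 [3y] zero: DF = P = 4539/5000 ≈ 0.907800
step 4 [4y] bond c/1=3/50: DF=(560017/500000 − 3/50·(0.960300+0.948600+0.907800))/(1+3/50) = 2243/2500 ≈ 0.897200
step 5 [5y] zero: DF = P = 8703/10000 ≈ 0.870300

1 1 9603/10000
2 2 4743/5000
3 3 4539/5000
4 4 2243/2500
5 5 8703/10000
f(2y,3y) = ((4743/5000)/(4539/5000) − 1)/(1) = 4/89 ≈ 4.4944%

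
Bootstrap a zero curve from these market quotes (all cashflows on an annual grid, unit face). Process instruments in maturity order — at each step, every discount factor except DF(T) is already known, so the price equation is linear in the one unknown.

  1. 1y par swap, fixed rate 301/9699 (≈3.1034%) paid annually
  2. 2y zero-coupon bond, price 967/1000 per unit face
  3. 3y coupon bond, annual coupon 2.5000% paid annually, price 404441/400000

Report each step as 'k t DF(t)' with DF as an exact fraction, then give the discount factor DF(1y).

step 1 [1y] swap r/1=301/9699: DF=(1 − 301/9699·(0))/(1+301/9699) = 9699/10000 ≈ 0.969900
step 2 [2y] zero: DF = P = 967/1000 ≈ 0.967000
step 3 [3y] bond c/1=1/40: DF=(404441/400000 − 1/40·(0.969900+0.967000))/(1+1/40) = 587/625 ≈ 0.939200

1 1 9699/10000
2 2 967/1000
3 3 587/625
DF(1y) = 9699/10000 ≈ 0.969900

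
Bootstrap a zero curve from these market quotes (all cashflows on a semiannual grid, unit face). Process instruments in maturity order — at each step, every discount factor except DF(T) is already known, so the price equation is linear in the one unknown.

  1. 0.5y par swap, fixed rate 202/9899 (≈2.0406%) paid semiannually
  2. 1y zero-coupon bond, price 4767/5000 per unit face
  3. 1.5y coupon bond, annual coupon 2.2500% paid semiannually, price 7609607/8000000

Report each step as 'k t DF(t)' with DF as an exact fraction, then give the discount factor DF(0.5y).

step 1 [0.5y] swap r/2=101/9899: DF=(1 − 101/9899·(0))/(1+101/9899) = 9899/10000 ≈ 0.989900
step 2 [1y] zero: DF = P = 4767/5000 ≈ 0.953400
step 3 [1.5y] bond c/2=9/800: DF=(7609607/8000000 − 9/800·(0.989900+0.953400))/(1+9/800) = 919/1000 ≈ 0.919000

1 1/2 9899/10000
2 1 4767/5000
3 3/2 919/1000
DF(0.5y) = 9899/10000 ≈ 0.989900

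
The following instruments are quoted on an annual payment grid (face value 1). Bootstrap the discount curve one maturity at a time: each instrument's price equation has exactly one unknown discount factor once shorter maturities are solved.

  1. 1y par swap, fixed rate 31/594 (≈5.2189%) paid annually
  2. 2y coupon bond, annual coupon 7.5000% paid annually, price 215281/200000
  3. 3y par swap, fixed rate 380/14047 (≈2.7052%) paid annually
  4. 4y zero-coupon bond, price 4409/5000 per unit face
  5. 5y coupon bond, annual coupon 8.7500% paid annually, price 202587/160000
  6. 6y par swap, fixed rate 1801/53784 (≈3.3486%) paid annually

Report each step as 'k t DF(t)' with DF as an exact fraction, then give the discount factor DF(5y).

step 1 [1y] swap r/1=31/594: DF=(1 − 31/594·(0))/(1+31/594) = 594/625 ≈ 0.950400
step 2 [2y] bond c/1=3/40: DF=(215281/200000 − 3/40·(0.950400))/(1+3/40) = 187/200 ≈ 0.935000
step 3 [3y] swap r/1=380/14047: DF=(1 − 380/14047·(0.950400+0.935000))/(1+380/14047) = 231/250 ≈ 0.924000
step 4 [4y] zero: DF = P = 4409/5000 ≈ 0.881800
step 5 [5y] bond c/1=7/80: DF=(202587/160000 − 7/80·(0.950400+0.935000+0.924000+0.881800))/(1+7/80) = 8673/10000 ≈ 0.867300
step 6 [6y] swap r/1=1801/53784: DF=(1 − 1801/53784·(0.950400+0.935000+0.924000+0.881800+0.867300))/(1+1801/53784) = 8199/10000 ≈ 0.819900

1 1 594/625
2 2 187/200
3 3 231/250
4 4 4409/5000
5 5 8673/10000
6 6 8199/10000
DF(5y) = 8673/10000 ≈ 0.867300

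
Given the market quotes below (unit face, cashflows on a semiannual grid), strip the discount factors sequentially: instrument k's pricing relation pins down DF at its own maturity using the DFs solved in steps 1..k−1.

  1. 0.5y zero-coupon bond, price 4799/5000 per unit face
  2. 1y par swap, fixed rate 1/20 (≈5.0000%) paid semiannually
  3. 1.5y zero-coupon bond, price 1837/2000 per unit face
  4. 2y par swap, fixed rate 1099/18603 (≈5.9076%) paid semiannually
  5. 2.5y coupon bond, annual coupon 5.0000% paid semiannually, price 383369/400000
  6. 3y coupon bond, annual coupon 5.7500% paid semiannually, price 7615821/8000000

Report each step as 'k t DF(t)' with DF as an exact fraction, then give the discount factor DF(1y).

1 1/2 4799/5000
2 1 4761/5000
3 3/2 1837/2000
4 2 8901/10000
5 5/2 8443/10000
6 3 3989/5000
DF(1y) = 4761/5000 ≈ 0.952200

step 1 [0.5y] zero: DF = P = 4799/5000 ≈ 0.959800
step 2 [1y] swap r/2=1/40: DF=(1 − 1/40·(0.959800))/(1+1/40) = 4761/5000 ≈ 0.952200
step 3 [1.5y] zero: DF = P = 1837/2000 ≈ 0.918500
step 4 [2y] swap r/2=1099/37206: DF=(1 − 1099/37206·(0.959800+0.952200+0.918500))/(1+1099/37206) = 8901/10000 ≈ 0.890100
step 5 [2.5y] bond c/2=1/40: DF=(383369/400000 − 1/40·(0.959800+0.952200+0.918500+0.890100))/(1+1/40) = 8443/10000 ≈ 0.844300
step 6 [3y] bond c/2=23/800: DF=(7615821/8000000 − 23/800·(0.959800+0.952200+0.918500+0.890100+0.844300))/(1+23/800) = 3989/5000 ≈ 0.797800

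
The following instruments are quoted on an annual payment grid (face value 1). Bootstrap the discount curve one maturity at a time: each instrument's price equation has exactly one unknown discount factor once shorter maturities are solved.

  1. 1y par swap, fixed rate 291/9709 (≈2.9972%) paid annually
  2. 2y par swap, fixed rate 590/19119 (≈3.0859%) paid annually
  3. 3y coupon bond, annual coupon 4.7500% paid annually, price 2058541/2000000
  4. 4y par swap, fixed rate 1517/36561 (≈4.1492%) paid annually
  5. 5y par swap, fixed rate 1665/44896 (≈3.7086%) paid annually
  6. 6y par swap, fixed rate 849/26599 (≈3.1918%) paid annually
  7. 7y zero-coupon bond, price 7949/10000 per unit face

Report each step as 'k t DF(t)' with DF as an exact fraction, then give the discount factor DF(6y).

step 1 [1y] swap r/1=291/9709: DF=(1 − 291/9709·(0))/(1+291/9709) = 9709/10000 ≈ 0.970900
step 2 [2y] swap r/1=590/19119: DF=(1 − 590/19119·(0.970900))/(1+590/19119) = 941/1000 ≈ 0.941000
step 3 [3y] bond c/1=19/400: DF=(2058541/2000000 − 19/400·(0.970900+0.941000))/(1+19/400) = 8959/10000 ≈ 0.895900
step 4 [4y] swap r/1=1517/36561: DF=(1 − 1517/36561·(0.970900+0.941000+0.895900))/(1+1517/36561) = 8483/10000 ≈ 0.848300
step 5 [5y] swap r/1=1665/44896: DF=(1 − 1665/44896·(0.970900+0.941000+0.895900+0.848300))/(1+1665/44896) = 1667/2000 ≈ 0.833500
step 6 [6y] swap r/1=849/26599: DF=(1 − 849/26599·(0.970900+0.941000+0.895900+0.848300+0.833500))/(1+849/26599) = 4151/5000 ≈ 0.830200
step 7 [7y] zero: DF = P = 7949/10000 ≈ 0.794900

1 1 9709/10000
2 2 941/1000
3 3 8959/10000
4 4 8483/10000
5 5 1667/2000
6 6 4151/5000
7 7 7949/10000
DF(6y) = 4151/5000 ≈ 0.830200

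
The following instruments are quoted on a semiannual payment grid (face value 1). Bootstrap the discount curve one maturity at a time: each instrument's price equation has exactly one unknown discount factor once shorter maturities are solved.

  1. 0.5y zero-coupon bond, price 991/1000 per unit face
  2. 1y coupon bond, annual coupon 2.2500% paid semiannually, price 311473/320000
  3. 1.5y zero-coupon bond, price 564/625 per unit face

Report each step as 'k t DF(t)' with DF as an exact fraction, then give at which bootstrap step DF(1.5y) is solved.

step 1 [0.5y] zero: DF = P = 991/1000 ≈ 0.991000
step 2 [1y] bond c/2=9/800: DF=(311473/320000 − 9/800·(0.991000))/(1+9/800) = 1903/2000 ≈ 0.951500
step 3 [1.5y] zero: DF = P = 564/625 ≈ 0.902400

1 1/2 991/1000
2 1 1903/2000
3 3/2 564/625
DF(1.5y) is solved at step 3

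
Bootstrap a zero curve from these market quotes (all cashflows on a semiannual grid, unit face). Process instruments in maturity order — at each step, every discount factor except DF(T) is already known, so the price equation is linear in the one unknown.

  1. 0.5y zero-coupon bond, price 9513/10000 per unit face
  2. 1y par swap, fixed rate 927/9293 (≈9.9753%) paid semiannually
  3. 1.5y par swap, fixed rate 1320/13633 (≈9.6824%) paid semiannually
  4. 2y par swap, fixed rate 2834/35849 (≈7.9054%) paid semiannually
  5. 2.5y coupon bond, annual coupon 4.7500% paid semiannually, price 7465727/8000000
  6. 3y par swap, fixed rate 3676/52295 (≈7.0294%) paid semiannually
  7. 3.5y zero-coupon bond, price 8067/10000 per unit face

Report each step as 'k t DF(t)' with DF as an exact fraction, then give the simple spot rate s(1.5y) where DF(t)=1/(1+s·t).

step 1 [0.5y] zero: DF = P = 9513/10000 ≈ 0.951300
step 2 [1y] swap r/2=927/18586: DF=(1 − 927/18586·(0.951300))/(1+927/18586) = 9073/10000 ≈ 0.907300
step 3 [1.5y] swap r/2=660/13633: DF=(1 − 660/13633·(0.951300+0.907300))/(1+660/13633) = 217/250 ≈ 0.868000
step 4 [2y] swap r/2=1417/35849: DF=(1 − 1417/35849·(0.951300+0.907300+0.868000))/(1+1417/35849) = 8583/10000 ≈ 0.858300
step 5 [2.5y] bond c/2=19/800: DF=(7465727/8000000 − 19/800·(0.951300+0.907300+0.868000+0.858300))/(1+19/800) = 2071/2500 ≈ 0.828400
step 6 [3y] swap r/2=1838/52295: DF=(1 − 1838/52295·(0.951300+0.907300+0.868000+0.858300+0.828400))/(1+1838/52295) = 4081/5000 ≈ 0.816200
step 7 [3.5y] zero: DF = P = 8067/10000 ≈ 0.806700

1 1/2 9513/10000
2 1 9073/10000
3 3/2 217/250
4 2 8583/10000
5 5/2 2071/2500
6 3 4081/5000
7 7/2 8067/10000
s(1.5y) = (1/(217/250) − 1)/(3/2) = 22/217 ≈ 10.1382%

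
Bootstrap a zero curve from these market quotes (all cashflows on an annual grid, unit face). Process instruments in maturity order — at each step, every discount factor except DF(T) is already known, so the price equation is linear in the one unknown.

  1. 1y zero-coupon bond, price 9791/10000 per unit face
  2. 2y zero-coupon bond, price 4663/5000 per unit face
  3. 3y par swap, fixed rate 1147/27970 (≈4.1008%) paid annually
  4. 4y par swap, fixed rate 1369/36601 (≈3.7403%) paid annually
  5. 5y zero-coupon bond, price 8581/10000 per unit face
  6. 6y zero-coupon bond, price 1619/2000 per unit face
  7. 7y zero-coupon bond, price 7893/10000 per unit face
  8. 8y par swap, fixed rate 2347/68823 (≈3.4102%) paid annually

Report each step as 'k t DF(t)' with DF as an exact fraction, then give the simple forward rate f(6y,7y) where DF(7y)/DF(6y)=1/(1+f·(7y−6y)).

1 1 9791/10000
2 2 4663/5000
3 3 8853/10000
4 4 8631/10000
5 5 8581/10000
6 6 1619/2000
7 7 7893/10000
8 8 7653/10000
f(6y,7y) = ((1619/2000)/(7893/10000) − 1)/(1) = 202/7893 ≈ 2.5592%

step 1 [1y] zero: DF = P = 9791/10000 ≈ 0.979100
step 2 [2y] zero: DF = P = 4663/5000 ≈ 0.932600
step 3 [3y] swap r/1=1147/27970: DF=(1 − 1147/27970·(0.979100+0.932600))/(1+1147/27970) = 8853/10000 ≈ 0.885300
step 4 [4y] swap r/1=1369/36601: DF=(1 − 1369/36601·(0.979100+0.932600+0.885300))/(1+1369/36601) = 8631/10000 ≈ 0.863100
step 5 [5y] zero: DF = P = 8581/10000 ≈ 0.858100
step 6 [6y] zero: DF = P = 1619/2000 ≈ 0.809500
step 7 [7y] zero: DF = P = 7893/10000 ≈ 0.789300
step 8 [8y] swap r/1=2347/68823: DF=(1 − 2347/68823·(0.979100+0.932600+0.885300+0.863100+0.858100+0.809500+0.789300))/(1+2347/68823) = 7653/10000 ≈ 0.765300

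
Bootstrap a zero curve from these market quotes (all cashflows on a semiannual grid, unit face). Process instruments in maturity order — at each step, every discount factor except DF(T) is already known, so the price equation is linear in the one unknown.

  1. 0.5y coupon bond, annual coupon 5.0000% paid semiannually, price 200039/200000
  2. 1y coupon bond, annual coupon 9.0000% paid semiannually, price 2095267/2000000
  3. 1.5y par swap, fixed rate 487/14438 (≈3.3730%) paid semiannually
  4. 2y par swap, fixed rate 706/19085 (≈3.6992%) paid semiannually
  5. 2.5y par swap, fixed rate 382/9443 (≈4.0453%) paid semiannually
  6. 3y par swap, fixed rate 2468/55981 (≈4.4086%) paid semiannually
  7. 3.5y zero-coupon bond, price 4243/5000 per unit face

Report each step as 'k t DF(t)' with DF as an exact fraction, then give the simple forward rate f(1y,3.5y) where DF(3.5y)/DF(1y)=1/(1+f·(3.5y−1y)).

1 1/2 4879/5000
2 1 1921/2000
3 3/2 9513/10000
4 2 4647/5000
5 5/2 1809/2000
6 3 4383/5000
7 7/2 4243/5000
f(1y,3.5y) = ((1921/2000)/(4243/5000) − 1)/(5/2) = 1119/21215 ≈ 5.2746%

step 1 [0.5y] bond c/2=1/40: DF=(200039/200000 − 1/40·(0))/(1+1/40) = 4879/5000 ≈ 0.975800
step 2 [1y] bond c/2=9/200: DF=(2095267/2000000 − 9/200·(0.975800))/(1+9/200) = 1921/2000 ≈ 0.960500
step 3 [1.5y] swap r/2=487/28876: DF=(1 − 487/28876·(0.975800+0.960500))/(1+487/28876) = 9513/10000 ≈ 0.951300
step 4 [2y] swap r/2=353/19085: DF=(1 − 353/19085·(0.975800+0.960500+0.951300))/(1+353/19085) = 4647/5000 ≈ 0.929400
step 5 [2.5y] swap r/2=191/9443: DF=(1 − 191/9443·(0.975800+0.960500+0.951300+0.929400))/(1+191/9443) = 1809/2000 ≈ 0.904500
step 6 [3y] swap r/2=1234/55981: DF=(1 − 1234/55981·(0.975800+0.960500+0.951300+0.929400+0.904500))/(1+1234/55981) = 4383/5000 ≈ 0.876600
step 7 [3.5y] zero: DF = P = 4243/5000 ≈ 0.848600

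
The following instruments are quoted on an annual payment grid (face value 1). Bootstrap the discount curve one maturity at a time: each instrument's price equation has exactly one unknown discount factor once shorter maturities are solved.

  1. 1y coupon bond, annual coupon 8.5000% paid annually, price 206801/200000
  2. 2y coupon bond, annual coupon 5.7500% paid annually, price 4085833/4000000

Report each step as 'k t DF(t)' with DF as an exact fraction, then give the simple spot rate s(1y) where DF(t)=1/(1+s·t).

1 1 953/1000
2 2 9141/10000
s(1y) = (1/(953/1000) − 1)/(1) = 47/953 ≈ 4.9318%

step 1 [1y] bond c/1=17/200: DF=(206801/200000 − 17/200·(0))/(1+17/200) = 953/1000 ≈ 0.953000
step 2 [2y] bond c/1=23/400: DF=(4085833/4000000 − 23/400·(0.953000))/(1+23/400) = 9141/10000 ≈ 0.914100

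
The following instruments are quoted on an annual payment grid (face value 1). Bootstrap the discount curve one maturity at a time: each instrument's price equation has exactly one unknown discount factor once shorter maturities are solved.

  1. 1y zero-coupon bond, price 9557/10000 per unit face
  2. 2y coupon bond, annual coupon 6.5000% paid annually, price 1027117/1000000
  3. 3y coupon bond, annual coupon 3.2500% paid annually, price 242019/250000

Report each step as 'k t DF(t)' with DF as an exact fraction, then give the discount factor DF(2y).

1 1 9557/10000
2 2 9061/10000
3 3 879/1000
DF(2y) = 9061/10000 ≈ 0.906100

step 1 [1y] zero: DF = P = 9557/10000 ≈ 0.955700
step 2 [2y] bond c/1=13/200: DF=(1027117/1000000 − 13/200·(0.955700))/(1+13/200) = 9061/10000 ≈ 0.906100
step 3 [3y] bond c/1=13/400: DF=(242019/250000 − 13/400·(0.955700+0.906100))/(1+13/400) = 879/1000 ≈ 0.879000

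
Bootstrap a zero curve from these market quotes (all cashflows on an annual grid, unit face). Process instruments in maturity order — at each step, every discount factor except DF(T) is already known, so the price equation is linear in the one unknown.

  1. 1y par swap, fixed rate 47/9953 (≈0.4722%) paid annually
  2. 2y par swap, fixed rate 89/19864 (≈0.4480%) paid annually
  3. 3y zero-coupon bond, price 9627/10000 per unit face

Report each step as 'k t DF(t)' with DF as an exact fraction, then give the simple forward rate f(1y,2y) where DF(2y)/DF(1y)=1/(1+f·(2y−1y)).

step 1 [1y] swap r/1=47/9953: DF=(1 − 47/9953·(0))/(1+47/9953) = 9953/10000 ≈ 0.995300
step 2 [2y] swap r/1=89/19864: DF=(1 − 89/19864·(0.995300))/(1+89/19864) = 9911/10000 ≈ 0.991100
step 3 [3y] zero: DF = P = 9627/10000 ≈ 0.962700

1 1 9953/10000
2 2 9911/10000
3 3 9627/10000
f(1y,2y) = ((9953/10000)/(9911/10000) − 1)/(1) = 42/9911 ≈ 0.4238%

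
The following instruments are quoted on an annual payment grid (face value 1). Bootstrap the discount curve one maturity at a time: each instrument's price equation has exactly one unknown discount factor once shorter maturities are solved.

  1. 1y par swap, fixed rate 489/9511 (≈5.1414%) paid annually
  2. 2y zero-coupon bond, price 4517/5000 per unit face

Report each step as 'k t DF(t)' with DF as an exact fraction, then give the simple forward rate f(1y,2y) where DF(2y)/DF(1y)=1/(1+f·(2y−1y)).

1 1 9511/10000
2 2 4517/5000
f(1y,2y) = ((9511/10000)/(4517/5000) − 1)/(1) = 477/9034 ≈ 5.2801%

step 1 [1y] swap r/1=489/9511: DF=(1 − 489/9511·(0))/(1+489/9511) = 9511/10000 ≈ 0.951100
step 2 [2y] zero: DF = P = 4517/5000 ≈ 0.903400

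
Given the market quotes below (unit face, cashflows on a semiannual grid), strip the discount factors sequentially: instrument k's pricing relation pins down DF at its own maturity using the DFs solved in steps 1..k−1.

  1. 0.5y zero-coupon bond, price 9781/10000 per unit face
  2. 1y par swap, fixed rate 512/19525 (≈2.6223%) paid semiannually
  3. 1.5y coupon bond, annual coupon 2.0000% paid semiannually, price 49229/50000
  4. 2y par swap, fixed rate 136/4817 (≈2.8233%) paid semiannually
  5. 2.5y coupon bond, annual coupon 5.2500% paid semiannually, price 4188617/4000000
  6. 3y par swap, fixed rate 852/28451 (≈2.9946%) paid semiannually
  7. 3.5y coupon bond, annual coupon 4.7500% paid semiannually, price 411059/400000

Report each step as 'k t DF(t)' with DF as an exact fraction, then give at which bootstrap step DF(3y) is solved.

1 1/2 9781/10000
2 1 609/625
3 3/2 1911/2000
4 2 591/625
5 5/2 4609/5000
6 3 2287/2500
7 7/2 4359/5000
DF(3y) is solved at step 6

step 1 [0.5y] zero: DF = P = 9781/10000 ≈ 0.978100
step 2 [1y] swap r/2=256/19525: DF=(1 − 256/19525·(0.978100))/(1+256/19525) = 609/625 ≈ 0.974400
step 3 [1.5y] bond c/2=1/100: DF=(49229/50000 − 1/100·(0.978100+0.974400))/(1+1/100) = 1911/2000 ≈ 0.955500
step 4 [2y] swap r/2=68/4817: DF=(1 − 68/4817·(0.978100+0.974400+0.955500))/(1+68/4817) = 591/625 ≈ 0.945600
step 5 [2.5y] bond c/2=21/800: DF=(4188617/4000000 − 21/800·(0.978100+0.974400+0.955500+0.945600))/(1+21/800) = 4609/5000 ≈ 0.921800
step 6 [3y] swap r/2=426/28451: DF=(1 − 426/28451·(0.978100+0.974400+0.955500+0.945600+0.921800))/(1+426/28451) = 2287/2500 ≈ 0.914800
step 7 [3.5y] bond c/2=19/800: DF=(411059/400000 − 19/800·(0.978100+0.974400+0.955500+0.945600+0.921800+0.914800))/(1+19/800) = 4359/5000 ≈ 0.871800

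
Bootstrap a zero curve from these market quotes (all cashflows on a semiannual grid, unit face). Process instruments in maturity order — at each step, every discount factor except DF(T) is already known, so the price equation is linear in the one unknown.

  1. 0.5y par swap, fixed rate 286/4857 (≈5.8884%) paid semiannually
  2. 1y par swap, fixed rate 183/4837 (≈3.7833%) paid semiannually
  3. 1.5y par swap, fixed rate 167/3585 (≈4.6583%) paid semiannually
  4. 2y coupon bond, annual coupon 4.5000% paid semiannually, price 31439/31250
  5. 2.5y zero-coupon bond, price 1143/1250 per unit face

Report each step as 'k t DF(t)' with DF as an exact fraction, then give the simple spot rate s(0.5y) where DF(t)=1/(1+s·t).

step 1 [0.5y] swap r/2=143/4857: DF=(1 − 143/4857·(0))/(1+143/4857) = 4857/5000 ≈ 0.971400
step 2 [1y] swap r/2=183/9674: DF=(1 − 183/9674·(0.971400))/(1+183/9674) = 4817/5000 ≈ 0.963400
step 3 [1.5y] swap r/2=167/7170: DF=(1 − 167/7170·(0.971400+0.963400))/(1+167/7170) = 2333/2500 ≈ 0.933200
step 4 [2y] bond c/2=9/400: DF=(31439/31250 − 9/400·(0.971400+0.963400+0.933200))/(1+9/400) = 1151/1250 ≈ 0.920800
step 5 [2.5y] zero: DF = P = 1143/1250 ≈ 0.914400

1 1/2 4857/5000
2 1 4817/5000
3 3/2 2333/2500
4 2 1151/1250
5 5/2 1143/1250
s(0.5y) = (1/(4857/5000) − 1)/(1/2) = 286/4857 ≈ 5.8884%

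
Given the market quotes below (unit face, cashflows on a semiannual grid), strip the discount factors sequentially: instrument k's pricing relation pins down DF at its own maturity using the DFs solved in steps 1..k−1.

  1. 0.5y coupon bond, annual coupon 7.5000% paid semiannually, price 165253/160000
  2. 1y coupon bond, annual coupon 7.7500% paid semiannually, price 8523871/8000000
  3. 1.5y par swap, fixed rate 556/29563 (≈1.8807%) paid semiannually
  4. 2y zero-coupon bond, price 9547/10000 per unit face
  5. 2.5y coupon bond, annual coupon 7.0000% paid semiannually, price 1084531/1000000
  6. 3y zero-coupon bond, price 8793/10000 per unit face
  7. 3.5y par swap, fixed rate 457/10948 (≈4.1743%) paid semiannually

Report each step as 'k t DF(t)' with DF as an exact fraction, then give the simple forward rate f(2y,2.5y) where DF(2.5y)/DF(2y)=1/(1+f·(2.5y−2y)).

1 1/2 1991/2000
2 1 4943/5000
3 3/2 4861/5000
4 2 9547/10000
5 5/2 2289/2500
6 3 8793/10000
7 7/2 8629/10000
f(2y,2.5y) = ((9547/10000)/(2289/2500) − 1)/(1/2) = 391/4578 ≈ 8.5408%

step 1 [0.5y] bond c/2=3/80: DF=(165253/160000 − 3/80·(0))/(1+3/80) = 1991/2000 ≈ 0.995500
step 2 [1y] bond c/2=31/800: DF=(8523871/8000000 − 31/800·(0.995500))/(1+31/800) = 4943/5000 ≈ 0.988600
step 3 [1.5y] swap r/2=278/29563: DF=(1 − 278/29563·(0.995500+0.988600))/(1+278/29563) = 4861/5000 ≈ 0.972200
step 4 [2y] zero: DF = P = 9547/10000 ≈ 0.954700
step 5 [2.5y] bond c/2=7/200: DF=(1084531/1000000 − 7/200·(0.995500+0.988600+0.972200+0.954700))/(1+7/200) = 2289/2500 ≈ 0.915600
step 6 [3y] zero: DF = P = 8793/10000 ≈ 0.879300
step 7 [3.5y] swap r/2=457/21896: DF=(1 − 457/21896·(0.995500+0.988600+0.972200+0.954700+0.915600+0.879300))/(1+457/21896) = 8629/10000 ≈ 0.862900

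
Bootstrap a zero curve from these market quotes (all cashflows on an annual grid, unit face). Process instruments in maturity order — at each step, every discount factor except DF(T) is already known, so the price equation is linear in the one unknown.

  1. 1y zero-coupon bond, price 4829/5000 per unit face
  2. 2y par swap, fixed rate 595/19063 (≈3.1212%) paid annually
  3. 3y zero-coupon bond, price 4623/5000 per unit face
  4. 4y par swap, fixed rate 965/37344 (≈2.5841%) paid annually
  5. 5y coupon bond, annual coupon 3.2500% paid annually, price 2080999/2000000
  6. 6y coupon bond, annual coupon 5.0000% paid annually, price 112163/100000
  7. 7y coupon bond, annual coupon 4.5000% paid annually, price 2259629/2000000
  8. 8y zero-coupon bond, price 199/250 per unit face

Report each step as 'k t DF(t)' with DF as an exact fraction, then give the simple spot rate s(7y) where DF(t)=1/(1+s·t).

1 1 4829/5000
2 2 1881/2000
3 3 4623/5000
4 4 1807/2000
5 5 4451/5000
6 6 106/125
7 7 1691/2000
8 8 199/250
s(7y) = (1/(1691/2000) − 1)/(7) = 309/11837 ≈ 2.6105%

step 1 [1y] zero: DF = P = 4829/5000 ≈ 0.965800
step 2 [2y] swap r/1=595/19063: DF=(1 − 595/19063·(0.965800))/(1+595/19063) = 1881/2000 ≈ 0.940500
step 3 [3y] zero: DF = P = 4623/5000 ≈ 0.924600
step 4 [4y] swap r/1=965/37344: DF=(1 − 965/37344·(0.965800+0.940500+0.924600))/(1+965/37344) = 1807/2000 ≈ 0.903500
step 5 [5y] bond c/1=13/400: DF=(2080999/2000000 − 13/400·(0.965800+0.940500+0.924600+0.903500))/(1+13/400) = 4451/5000 ≈ 0.890200
step 6 [6y] bond c/1=1/20: DF=(112163/100000 − 1/20·(0.965800+0.940500+0.924600+0.903500+0.890200))/(1+1/20) = 106/125 ≈ 0.848000
step 7 [7y] bond c/1=9/200: DF=(2259629/2000000 − 9/200·(0.965800+0.940500+0.924600+0.903500+0.890200+0.848000))/(1+9/200) = 1691/2000 ≈ 0.845500
step 8 [8y] zero: DF = P = 199/250 ≈ 0.796000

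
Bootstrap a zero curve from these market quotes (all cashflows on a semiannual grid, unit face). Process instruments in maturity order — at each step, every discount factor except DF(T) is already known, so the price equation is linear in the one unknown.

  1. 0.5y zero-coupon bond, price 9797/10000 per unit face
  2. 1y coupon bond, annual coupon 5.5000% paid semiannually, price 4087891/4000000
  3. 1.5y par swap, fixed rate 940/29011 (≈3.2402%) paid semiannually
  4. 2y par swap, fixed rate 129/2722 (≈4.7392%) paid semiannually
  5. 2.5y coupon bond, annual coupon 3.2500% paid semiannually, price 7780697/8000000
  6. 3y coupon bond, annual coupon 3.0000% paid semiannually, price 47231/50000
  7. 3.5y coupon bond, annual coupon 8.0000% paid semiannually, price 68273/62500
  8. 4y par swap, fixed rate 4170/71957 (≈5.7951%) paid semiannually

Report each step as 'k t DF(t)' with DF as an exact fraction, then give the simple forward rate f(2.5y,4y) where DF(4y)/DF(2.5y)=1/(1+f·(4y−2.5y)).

step 1 [0.5y] zero: DF = P = 9797/10000 ≈ 0.979700
step 2 [1y] bond c/2=11/400: DF=(4087891/4000000 − 11/400·(0.979700))/(1+11/400) = 2421/2500 ≈ 0.968400
step 3 [1.5y] swap r/2=470/29011: DF=(1 − 470/29011·(0.979700+0.968400))/(1+470/29011) = 953/1000 ≈ 0.953000
step 4 [2y] swap r/2=129/5444: DF=(1 − 129/5444·(0.979700+0.968400+0.953000))/(1+129/5444) = 9097/10000 ≈ 0.909700
step 5 [2.5y] bond c/2=13/800: DF=(7780697/8000000 − 13/800·(0.979700+0.968400+0.953000+0.909700))/(1+13/800) = 8961/10000 ≈ 0.896100
step 6 [3y] bond c/2=3/200: DF=(47231/50000 − 3/200·(0.979700+0.968400+0.953000+0.909700+0.896100))/(1+3/200) = 8611/10000 ≈ 0.861100
step 7 [3.5y] bond c/2=1/25: DF=(68273/62500 − 1/25·(0.979700+0.968400+0.953000+0.909700+0.896100+0.861100))/(1+1/25) = 4181/5000 ≈ 0.836200
step 8 [4y] swap r/2=2085/71957: DF=(1 − 2085/71957·(0.979700+0.968400+0.953000+0.909700+0.896100+0.861100+0.836200))/(1+2085/71957) = 1583/2000 ≈ 0.791500

1 1/2 9797/10000
2 1 2421/2500
3 3/2 953/1000
4 2 9097/10000
5 5/2 8961/10000
6 3 8611/10000
7 7/2 4181/5000
8 4 1583/2000
f(2.5y,4y) = ((8961/10000)/(1583/2000) − 1)/(3/2) = 2092/23745 ≈ 8.8103%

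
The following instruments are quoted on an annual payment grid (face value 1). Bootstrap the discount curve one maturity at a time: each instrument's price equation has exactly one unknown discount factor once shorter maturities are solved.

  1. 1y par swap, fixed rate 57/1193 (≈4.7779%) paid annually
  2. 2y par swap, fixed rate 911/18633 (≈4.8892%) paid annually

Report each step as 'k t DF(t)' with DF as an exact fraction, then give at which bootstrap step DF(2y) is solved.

step 1 [1y] swap r/1=57/1193: DF=(1 − 57/1193·(0))/(1+57/1193) = 1193/1250 ≈ 0.954400
step 2 [2y] swap r/1=911/18633: DF=(1 − 911/18633·(0.954400))/(1+911/18633) = 9089/10000 ≈ 0.908900

1 1 1193/1250
2 2 9089/10000
DF(2y) is solved at step 2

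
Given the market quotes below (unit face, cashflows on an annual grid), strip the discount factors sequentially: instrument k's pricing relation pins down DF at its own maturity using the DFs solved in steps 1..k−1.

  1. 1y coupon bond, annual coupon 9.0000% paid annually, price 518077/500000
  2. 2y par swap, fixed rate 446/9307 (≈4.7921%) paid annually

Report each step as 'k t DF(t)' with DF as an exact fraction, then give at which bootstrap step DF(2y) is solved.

step 1 [1y] bond c/1=9/100: DF=(518077/500000 − 9/100·(0))/(1+9/100) = 4753/5000 ≈ 0.950600
step 2 [2y] swap r/1=446/9307: DF=(1 − 446/9307·(0.950600))/(1+446/9307) = 2277/2500 ≈ 0.910800

1 1 4753/5000
2 2 2277/2500
DF(2y) is solved at step 2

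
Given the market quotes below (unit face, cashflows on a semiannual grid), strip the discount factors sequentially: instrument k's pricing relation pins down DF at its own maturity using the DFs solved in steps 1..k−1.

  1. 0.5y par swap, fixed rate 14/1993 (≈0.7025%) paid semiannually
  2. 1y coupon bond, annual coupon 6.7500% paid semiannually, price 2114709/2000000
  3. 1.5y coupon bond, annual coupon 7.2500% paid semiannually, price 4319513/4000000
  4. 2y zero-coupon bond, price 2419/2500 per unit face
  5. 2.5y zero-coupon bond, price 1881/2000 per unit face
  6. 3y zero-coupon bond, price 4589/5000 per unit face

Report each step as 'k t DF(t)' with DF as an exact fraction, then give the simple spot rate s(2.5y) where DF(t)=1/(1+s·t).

1 1/2 1993/2000
2 1 9903/10000
3 3/2 4863/5000
4 2 2419/2500
5 5/2 1881/2000
6 3 4589/5000
s(2.5y) = (1/(1881/2000) − 1)/(5/2) = 238/9405 ≈ 2.5306%

step 1 [0.5y] swap r/2=7/1993: DF=(1 − 7/1993·(0))/(1+7/1993) = 1993/2000 ≈ 0.996500
step 2 [1y] bond c/2=27/800: DF=(2114709/2000000 − 27/800·(0.996500))/(1+27/800) = 9903/10000 ≈ 0.990300
step 3 [1.5y] bond c/2=29/800: DF=(4319513/4000000 − 29/800·(0.996500+0.990300))/(1+29/800) = 4863/5000 ≈ 0.972600
step 4 [2y] zero: DF = P = 2419/2500 ≈ 0.967600
step 5 [2.5y] zero: DF = P = 1881/2000 ≈ 0.940500
step 6 [3y] zero: DF = P = 4589/5000 ≈ 0.917800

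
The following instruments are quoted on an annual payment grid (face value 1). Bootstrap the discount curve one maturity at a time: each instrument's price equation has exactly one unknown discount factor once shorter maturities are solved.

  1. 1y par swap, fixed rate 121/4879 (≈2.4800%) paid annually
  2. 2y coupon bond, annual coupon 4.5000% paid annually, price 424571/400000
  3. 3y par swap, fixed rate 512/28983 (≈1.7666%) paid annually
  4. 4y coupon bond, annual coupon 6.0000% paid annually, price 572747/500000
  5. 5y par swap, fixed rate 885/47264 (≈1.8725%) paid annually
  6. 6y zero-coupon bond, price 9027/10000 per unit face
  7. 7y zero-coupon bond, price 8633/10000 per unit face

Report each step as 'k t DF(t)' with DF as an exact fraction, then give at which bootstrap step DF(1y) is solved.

1 1 4879/5000
2 2 9737/10000
3 3 593/625
4 4 4583/5000
5 5 1823/2000
6 6 9027/10000
7 7 8633/10000
DF(1y) is solved at step 1

step 1 [1y] swap r/1=121/4879: DF=(1 − 121/4879·(0))/(1+121/4879) = 4879/5000 ≈ 0.975800
step 2 [2y] bond c/1=9/200: DF=(424571/400000 − 9/200·(0.975800))/(1+9/200) = 9737/10000 ≈ 0.973700
step 3 [3y] swap r/1=512/28983: DF=(1 − 512/28983·(0.975800+0.973700))/(1+512/28983) = 593/625 ≈ 0.948800
step 4 [4y] bond c/1=3/50: DF=(572747/500000 − 3/50·(0.975800+0.973700+0.948800))/(1+3/50) = 4583/5000 ≈ 0.916600
step 5 [5y] swap r/1=885/47264: DF=(1 − 885/47264·(0.975800+0.973700+0.948800+0.916600))/(1+885/47264) = 1823/2000 ≈ 0.911500
step 6 [6y] zero: DF = P = 9027/10000 ≈ 0.902700
step 7 [7y] zero: DF = P = 8633/10000 ≈ 0.863300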